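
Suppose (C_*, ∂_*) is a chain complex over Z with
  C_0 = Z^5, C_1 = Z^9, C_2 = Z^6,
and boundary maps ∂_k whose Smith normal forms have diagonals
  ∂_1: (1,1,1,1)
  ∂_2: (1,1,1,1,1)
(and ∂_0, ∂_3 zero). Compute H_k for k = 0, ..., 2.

H_0 = Z,  H_1 = 0,  H_2 = Z.

H_0: b_0 = 5 − 0 − 4 = 1; torsion from ∂_1 factors > 1: none. So H_0 = Z.
H_1: b_1 = 9 − 4 − 5 = 0; torsion from ∂_2 factors > 1: none. So H_1 = 0.
H_2: b_2 = 6 − 5 − 0 = 1; torsion from ∂_3 factors > 1: none. So H_2 = Z.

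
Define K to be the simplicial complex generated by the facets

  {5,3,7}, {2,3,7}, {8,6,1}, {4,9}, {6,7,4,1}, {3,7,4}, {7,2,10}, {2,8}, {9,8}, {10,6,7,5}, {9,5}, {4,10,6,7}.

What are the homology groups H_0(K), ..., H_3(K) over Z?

We work with the vertex ordering 1 < 2 < 3 < 4 < 5 < 6 < 7 < 8 < 9 < 10. The simplices of K, each written with vertices in increasing order, are:

  0-simplices (10): [1], [2], [3], [4], [5], [6], [7], [8], [9], [10]
  1-simplices (24): (24 of them)
  2-simplices (15): [1,4,6], [1,4,7], [1,6,7], [1,6,8], [2,3,7], [2,7,10], [3,4,7], [3,5,7], [4,6,7], [4,6,10], [4,7,10], [5,6,7], [5,6,10], [5,7,10], [6,7,10]
  3-simplices (3): [1,4,6,7], [4,6,7,10], [5,6,7,10]

Hence C_0 ≅ Z^10, C_1 ≅ Z^24, C_2 ≅ Z^15, C_3 ≅ Z^3.

∂_1: C_1 → C_0 maps an edge to its endpoints' difference, ∂[p,q] = q − p.
The 10×24 boundary matrix has rank 9 and Smith normal form diag(1,1,1,1,1,1,1,1,1).

∂_2: C_2 → C_1 sends each 2-simplex [p,q,r] to [q,r] − [p,r] + [p,q]. For instance
  ∂[5,6,10] = [6,10] − [5,10] + [5,6],
  ∂[1,4,7] = [4,7] − [1,7] + [1,4].
As a 24×15 matrix over Z this has rank 12, with invariant factors (1,1,1,1,1,1,1,1,1,1,1,1).

Boundary ∂_3: C_3 → C_2 sends each 3-simplex σ to the alternating sum Σ_i (−1)^i (σ with its i-th vertex removed). For instance
  ∂[1,4,6,7] = [4,6,7] − [1,6,7] + [1,4,7] − [1,4,6],
  ∂[4,6,7,10] = [6,7,10] − [4,7,10] + [4,6,10] − [4,6,7].
This gives a 15×3 integer matrix of rank 3; reducing to Smith normal form yields diagonal entries (1,1,1).

Reading off H_k = ker ∂_k / im ∂_{k+1}:

  H_0: rank C_0 − rank ∂_1 = 10 − 9 = 1, and the invariant factors of ∂_1 are all 1, so H_0 = Z.
  H_1: rank ker ∂_1 − rank ∂_2 = (24 − 9) − 12 = 3, and the invariant factors of ∂_2 are all 1, so H_1 = Z^3.
  H_2: rank ker ∂_2 − rank ∂_3 = (15 − 12) − 3 = 0, and the invariant factors of ∂_3 are all 1, so H_2 = 0.
  H_3: rank ker ∂_3 − rank ∂_4 = (3 − 3) − 0 = 0, and there is no ∂_4, so H_3 = 0.

H_0 = Z,  H_1 = Z^3,  H_2 = 0,  H_3 = 0.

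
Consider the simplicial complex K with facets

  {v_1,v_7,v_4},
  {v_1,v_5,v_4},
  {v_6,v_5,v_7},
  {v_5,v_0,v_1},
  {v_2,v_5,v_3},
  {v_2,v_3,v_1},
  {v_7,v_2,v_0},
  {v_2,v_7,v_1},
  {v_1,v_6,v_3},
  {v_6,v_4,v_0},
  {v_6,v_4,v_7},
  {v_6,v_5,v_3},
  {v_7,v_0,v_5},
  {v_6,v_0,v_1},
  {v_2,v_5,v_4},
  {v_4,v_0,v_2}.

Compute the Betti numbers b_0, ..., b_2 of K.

b_0 = 1, b_1 = 2, b_2 = 1.

Take the total order v_0 < v_1 < v_2 < v_3 < v_4 < v_5 < v_6 < v_7 on the vertex set. Then K (dimension 2) consists of the simplices:

  0-simplices (8): [v_0], [v_1], [v_2], [v_3], [v_4], [v_5], [v_6], [v_7]
  1-simplices (24): (24 of them)
  2-simplices (16): (16 of them)

giving chain groups C_0 ≅ Z^8, C_1 ≅ Z^24, C_2 ≅ Z^16.

∂_1: C_1 → C_0 sends each edge [p,q] (with p < q) to q − p. For instance
  ∂[v_2,v_5] = [v_5] − [v_2].
The 8×24 boundary matrix has rank 7 and Smith normal form diag(1,1,1,1,1,1,1).

∂_2: C_2 → C_1 sends each 2-simplex [p,q,r] to [q,r] − [p,r] + [p,q]. For instance
  ∂[v_2,v_4,v_5] = [v_4,v_5] − [v_2,v_5] + [v_2,v_4],
  ∂[v_4,v_6,v_7] = [v_6,v_7] − [v_4,v_7] + [v_4,v_6].
This gives a 24×16 integer matrix of rank 15; reducing to Smith normal form yields diagonal entries (1,1,1,1,1,1,1,1,1,1,1,1,1,1,1).

Reading off H_k = ker ∂_k / im ∂_{k+1}:

  H_0: rank C_0 − rank ∂_1 = 8 − 7 = 1, and the invariant factors of ∂_1 are all 1, so H_0 ≅ Z.
  H_1: rank ker ∂_1 − rank ∂_2 = (24 − 7) − 15 = 2, and the invariant factors of ∂_2 are all 1, so H_1 ≅ Z^2.
  H_2: rank ker ∂_2 − rank ∂_3 = (16 − 15) − 0 = 1, and there is no ∂_3, so H_2 ≅ Z.

(K is a triangulation of the torus T^2.)

Hence the Betti numbers are b_0 = 1, b_1 = 2, b_2 = 1.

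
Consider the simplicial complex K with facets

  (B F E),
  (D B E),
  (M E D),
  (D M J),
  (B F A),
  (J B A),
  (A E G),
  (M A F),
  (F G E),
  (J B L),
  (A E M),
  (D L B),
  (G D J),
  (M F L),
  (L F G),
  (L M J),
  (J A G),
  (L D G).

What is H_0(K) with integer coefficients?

Fix the vertex order A < B < D < E < F < G < J < L < M and write every simplex with vertices in increasing order. Then dim K = 2 and the simplices of K are:

  0-simplices (9): A, B, D, E, F, G, J, L, M
  1-simplices (27): AB, AE, AF, AG, AJ, AM, BD, BE, BF, BJ, BL, DE, DG, DJ, DL, DM, EF, EG, EM, FG, FL, FM, GJ, GL, JL, JM, LM
  2-simplices (18): ABF, ABJ, AEG, AEM, AFM, AGJ, BDE, BDL, BEF, BJL, DEM, DGJ, DGL, DJM, EFG, FGL, FLM, JLM

so the chain groups are C_0 ≅ Z^9, C_1 ≅ Z^27, C_2 ≅ Z^18.

Boundary ∂_1: C_1 → C_0 sends each edge [p,q] (with p < q) to q − p. For instance
  ∂FG = G − F.
This gives a 9×27 integer matrix of rank 8; reducing to Smith normal form yields diagonal entries (1,1,1,1,1,1,1,1).

The boundary map ∂_2: C_2 → C_1 acts by ∂[p,q,r] = [q,r] − [p,r] + [p,q]. For instance
  ∂EFG = FG − EG + EF,
  ∂ABF = BF − AF + AB.
The 27×18 boundary matrix has rank 18 and Smith normal form diag(1,1,1,1,1,1,1,1,1,1,1,1,1,1,1,1,1,2).

From H_k ≅ ker(∂_k) / im(∂_{k+1}) we obtain:

  H_0: rank C_0 − rank ∂_1 = 9 − 8 = 1, and the invariant factors of ∂_1 are all 1, so H_0 ≅ Z.

H_0 ≅ Z.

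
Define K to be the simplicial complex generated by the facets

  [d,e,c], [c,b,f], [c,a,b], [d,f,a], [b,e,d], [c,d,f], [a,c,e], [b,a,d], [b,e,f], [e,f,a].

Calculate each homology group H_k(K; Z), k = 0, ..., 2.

H_0 ≅ Z,  H_1 ≅ Z_2,  H_2 = 0.

K has 6 vertices, 15 edges, 10 triangles.
rank ∂_0 = 0, rank ∂_1 = 5 ⇒ b_0 = 6 − 0 − 5 = 1; all invariant factors of ∂_1 are 1 so no torsion. So H_0 = Z.
rank ∂_1 = 5, rank ∂_2 = 10 ⇒ b_1 = 15 − 5 − 10 = 0; ∂_2 has invariant factor(s) [2] giving torsion. So H_1 = Z_2.
rank ∂_2 = 10, rank ∂_3 = 0 ⇒ b_2 = 10 − 10 − 0 = 0. So H_2 = 0.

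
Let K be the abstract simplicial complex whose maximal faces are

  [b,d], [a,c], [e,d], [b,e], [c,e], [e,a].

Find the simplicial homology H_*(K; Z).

H_0 = Z,  H_1 = Z^2.

Fix the vertex order a < b < c < d < e and write every simplex with vertices in increasing order. Then dim K = 1 and the simplices of K are:

  0-simplices (5): a, b, c, d, e
  1-simplices (6): ac, ae, bd, be, ce, de

Hence C_0 ≅ Z^5, C_1 ≅ Z^6.

∂_1: C_1 → C_0 maps an edge to its endpoints' difference, ∂[p,q] = q − p.
As a 5×6 matrix over Z this has rank 4, with invariant factors (1,1,1,1).

Now H_k = ker ∂_k / im ∂_{k+1}, so:

  H_0: rank C_0 − rank ∂_1 = 5 − 4 = 1, and the invariant factors of ∂_1 are all 1, so H_0 = Z.
  H_1: rank ker ∂_1 − rank ∂_2 = (6 − 4) − 0 = 2, and there is no ∂_2, so H_1 = Z^2.

(K is a triangulation of a wedge of 2 circles.)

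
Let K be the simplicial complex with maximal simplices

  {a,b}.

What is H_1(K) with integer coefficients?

H_1 ≅ 0.

Take the total order a < b on the vertex set. Then K (dimension 1) consists of the simplices:

  0-simplices (2): a, b
  1-simplices (1): ab

Hence C_0 ≅ Z^2, C_1 ≅ Z^1.

Boundary ∂_1: C_1 → C_0 sends each edge [p,q] (with p < q) to q − p.
As a 2×1 matrix over Z this has rank 1, with invariant factors (1).

From H_k ≅ ker(∂_k) / im(∂_{k+1}) we obtain:

  H_1: rank ker ∂_1 − rank ∂_2 = (1 − 1) − 0 = 0, and there is no ∂_2, so H_1 ≅ 0.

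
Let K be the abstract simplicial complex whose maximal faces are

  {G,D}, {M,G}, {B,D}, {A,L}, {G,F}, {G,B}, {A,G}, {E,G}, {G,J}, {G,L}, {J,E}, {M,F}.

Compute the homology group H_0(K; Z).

Fix the vertex order A < B < D < E < F < G < J < L < M and write every simplex with vertices in increasing order. Then dim K = 1 and the simplices of K are:

  0-simplices (9): A, B, D, E, F, G, J, L, M
  1-simplices (12): AG, AL, BD, BG, DG, EG, EJ, FG, FM, GJ, GL, GM

Hence C_0 ≅ Z^9, C_1 ≅ Z^12.

Boundary ∂_1: C_1 → C_0 is given by ∂[p,q] = [q] − [p]. For instance
  ∂GL = L − G.
This gives a 9×12 integer matrix of rank 8; reducing to Smith normal form yields diagonal entries (1,1,1,1,1,1,1,1).

Now H_k = ker ∂_k / im ∂_{k+1}, so:

  H_0: rank C_0 − rank ∂_1 = 9 − 8 = 1, and the invariant factors of ∂_1 are all 1, so H_0 = Z.

(K is a triangulation of a wedge of 4 circles.)

H_0 = Z.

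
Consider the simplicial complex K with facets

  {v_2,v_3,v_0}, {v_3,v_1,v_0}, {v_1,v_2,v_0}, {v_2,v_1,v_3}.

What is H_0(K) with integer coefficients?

H_0 ≅ Z.

We work with the vertex ordering v_0 < v_1 < v_2 < v_3. The simplices of K, each written with vertices in increasing order, are:

  0-simplices (4): [v_0], [v_1], [v_2], [v_3]
  1-simplices (6): [v_0,v_1], [v_0,v_2], [v_0,v_3], [v_1,v_2], [v_1,v_3], [v_2,v_3]
  2-simplices (4): [v_0,v_1,v_2], [v_0,v_1,v_3], [v_0,v_2,v_3], [v_1,v_2,v_3]

Hence C_0 ≅ Z^4, C_1 ≅ Z^6, C_2 ≅ Z^4.

Boundary ∂_1: C_1 → C_0 maps an edge to its endpoints' difference, ∂[p,q] = q − p.
This gives a 4×6 integer matrix of rank 3; reducing to Smith normal form yields diagonal entries (1,1,1).

The boundary map ∂_2: C_2 → C_1 maps a triangle to the signed sum of its edges. For instance
  ∂[v_0,v_1,v_2] = [v_1,v_2] − [v_0,v_2] + [v_0,v_1],
  ∂[v_1,v_2,v_3] = [v_2,v_3] − [v_1,v_3] + [v_1,v_2].
The resulting 6×4 matrix has rank 3, and its Smith normal form has invariant factors (1,1,1).

Computing H_k = (kernel of ∂_k) / (image of ∂_{k+1}):

  H_0: rank C_0 − rank ∂_1 = 4 − 3 = 1, and the invariant factors of ∂_1 are all 1, so H_0 = Z.

(K is a triangulation of the 2-sphere S^2.)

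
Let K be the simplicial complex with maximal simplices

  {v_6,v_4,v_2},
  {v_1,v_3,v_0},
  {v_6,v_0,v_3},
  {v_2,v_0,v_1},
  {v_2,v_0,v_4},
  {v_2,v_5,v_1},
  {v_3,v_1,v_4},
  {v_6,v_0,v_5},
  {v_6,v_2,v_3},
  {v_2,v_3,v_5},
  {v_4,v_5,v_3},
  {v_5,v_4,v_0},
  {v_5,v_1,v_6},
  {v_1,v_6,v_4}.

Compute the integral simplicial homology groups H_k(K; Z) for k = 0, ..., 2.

K has 7 vertices, 21 edges, 14 triangles.
rank ∂_0 = 0, rank ∂_1 = 6 ⇒ b_0 = 7 − 0 − 6 = 1; all invariant factors of ∂_1 are 1 so no torsion. So H_0 ≅ Z.
rank ∂_1 = 6, rank ∂_2 = 13 ⇒ b_1 = 21 − 6 − 13 = 2; all invariant factors of ∂_2 are 1 so no torsion. So H_1 ≅ Z^2.
rank ∂_2 = 13, rank ∂_3 = 0 ⇒ b_2 = 14 − 13 − 0 = 1. So H_2 ≅ Z.

H_0 = Z,  H_1 = Z^2,  H_2 = Z.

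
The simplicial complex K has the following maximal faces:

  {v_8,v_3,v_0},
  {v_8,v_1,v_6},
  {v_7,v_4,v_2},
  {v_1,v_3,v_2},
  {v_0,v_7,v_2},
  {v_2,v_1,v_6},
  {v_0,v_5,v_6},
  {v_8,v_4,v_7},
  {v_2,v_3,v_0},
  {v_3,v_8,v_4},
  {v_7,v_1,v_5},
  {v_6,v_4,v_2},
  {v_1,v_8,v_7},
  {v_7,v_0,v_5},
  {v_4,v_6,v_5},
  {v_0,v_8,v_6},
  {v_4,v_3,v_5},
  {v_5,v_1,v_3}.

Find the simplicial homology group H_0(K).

Fix the vertex order v_0 < v_1 < v_2 < v_3 < v_4 < v_5 < v_6 < v_7 < v_8 and write every simplex with vertices in increasing order. Then dim K = 2 and the simplices of K are:

  0-simplices (9): [v_0], [v_1], [v_2], [v_3], [v_4], [v_5], [v_6], [v_7], [v_8]
  1-simplices (27): (27 of them)
  2-simplices (18): (18 of them)

so the chain groups are C_0 ≅ Z^9, C_1 ≅ Z^27, C_2 ≅ Z^18.

∂_1: C_1 → C_0 is given by ∂[p,q] = [q] − [p]. For instance
  ∂[v_1,v_6] = [v_6] − [v_1].
As a 9×27 matrix over Z this has rank 8, with invariant factors (1,1,1,1,1,1,1,1).

∂_2: C_2 → C_1 maps a triangle to the signed sum of its edges. For instance
  ∂[v_0,v_6,v_8] = [v_6,v_8] − [v_0,v_8] + [v_0,v_6],
  ∂[v_4,v_5,v_6] = [v_5,v_6] − [v_4,v_6] + [v_4,v_5].
The 27×18 boundary matrix has rank 17 and Smith normal form diag(1,1,1,1,1,1,1,1,1,1,1,1,1,1,1,1,1).

Computing H_k = (kernel of ∂_k) / (image of ∂_{k+1}):

  H_0: rank C_0 − rank ∂_1 = 9 − 8 = 1, and the invariant factors of ∂_1 are all 1, so H_0 ≅ Z.

H_0 = Z.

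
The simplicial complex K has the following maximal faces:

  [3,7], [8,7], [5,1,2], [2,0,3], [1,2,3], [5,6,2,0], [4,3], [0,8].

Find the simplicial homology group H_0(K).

H_0 = Z.

Fix the vertex order 0 < 1 < 2 < 3 < 4 < 5 < 6 < 7 < 8 and write every simplex with vertices in increasing order. Then dim K = 3 and the simplices of K are:

  0-simplices (9): [0], [1], [2], [3], [4], [5], [6], [7], [8]
  1-simplices (15): [0,2], [0,3], [0,5], [0,6], [0,8], [1,2], [1,3], [1,5], [2,3], [2,5], [2,6], [3,4], [3,7], [5,6], [7,8]
  2-simplices (7): [0,2,3], [0,2,5], [0,2,6], [0,5,6], [1,2,3], [1,2,5], [2,5,6]
  3-simplices (1): [0,2,5,6]

giving chain groups C_0 ≅ Z^9, C_1 ≅ Z^15, C_2 ≅ Z^7, C_3 ≅ Z^1.

The boundary map ∂_1: C_1 → C_0 maps an edge to its endpoints' difference, ∂[p,q] = q − p. For instance
  ∂[0,2] = [2] − [0].
The 9×15 boundary matrix has rank 8 and Smith normal form diag(1,1,1,1,1,1,1,1).

The boundary map ∂_2: C_2 → C_1 maps a triangle to the signed sum of its edges. For instance
  ∂[1,2,5] = [2,5] − [1,5] + [1,2],
  ∂[0,2,6] = [2,6] − [0,6] + [0,2].
This gives a 15×7 integer matrix of rank 6; reducing to Smith normal form yields diagonal entries (1,1,1,1,1,1).

∂_3: C_3 → C_2 sends each 3-simplex σ to the alternating sum Σ_i (−1)^i (σ with its i-th vertex removed). For instance
  ∂[0,2,5,6] = [2,5,6] − [0,5,6] + [0,2,6] − [0,2,5].
This gives a 7×1 integer matrix of rank 1; reducing to Smith normal form yields diagonal entries (1).

Now H_k = ker ∂_k / im ∂_{k+1}, so:

  H_0: rank C_0 − rank ∂_1 = 9 − 8 = 1, and the invariant factors of ∂_1 are all 1, so H_0 ≅ Z.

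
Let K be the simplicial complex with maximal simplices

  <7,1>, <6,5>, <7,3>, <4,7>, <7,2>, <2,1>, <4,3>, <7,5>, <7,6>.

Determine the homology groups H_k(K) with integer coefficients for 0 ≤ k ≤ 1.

H_0 = Z,  H_1 = Z^3.

Take the total order 1 < 2 < 3 < 4 < 5 < 6 < 7 on the vertex set. Then K (dimension 1) consists of the simplices:

  0-simplices (7): [1], [2], [3], [4], [5], [6], [7]
  1-simplices (9): [1,2], [1,7], [2,7], [3,4], [3,7], [4,7], [5,6], [5,7], [6,7]

so the chain groups are C_0 ≅ Z^7, C_1 ≅ Z^9.

Boundary ∂_1: C_1 → C_0 sends each edge [p,q] (with p < q) to q − p.
As a 7×9 matrix over Z this has rank 6, with invariant factors (1,1,1,1,1,1).

Reading off H_k = ker ∂_k / im ∂_{k+1}:

  H_0: rank C_0 − rank ∂_1 = 7 − 6 = 1, and the invariant factors of ∂_1 are all 1, so H_0 = Z.
  H_1: rank ker ∂_1 − rank ∂_2 = (9 − 6) − 0 = 3, and there is no ∂_2, so H_1 = Z^3.

(K is a triangulation of a wedge of 3 circles.)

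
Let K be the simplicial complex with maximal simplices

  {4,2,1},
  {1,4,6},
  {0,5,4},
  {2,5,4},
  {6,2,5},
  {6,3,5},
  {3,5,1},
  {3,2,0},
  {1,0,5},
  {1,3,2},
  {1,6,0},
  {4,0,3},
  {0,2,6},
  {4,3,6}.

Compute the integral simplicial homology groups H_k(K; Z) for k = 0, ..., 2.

H_0 = Z,  H_1 = Z^2,  H_2 = Z.

We work with the vertex ordering 0 < 1 < 2 < 3 < 4 < 5 < 6. The simplices of K, each written with vertices in increasing order, are:

  0-simplices (7): [0], [1], [2], [3], [4], [5], [6]
  1-simplices (21): [0,1], [0,2], [0,3], [0,4], [0,5], [0,6], [1,2], [1,3], [1,4], [1,5], [1,6], [2,3], [2,4], [2,5], [2,6], [3,4], [3,5], [3,6], [4,5], [4,6], [5,6]
  2-simplices (14): [0,1,5], [0,1,6], [0,2,3], [0,2,6], [0,3,4], [0,4,5], [1,2,3], [1,2,4], [1,3,5], [1,4,6], [2,4,5], [2,5,6], [3,4,6], [3,5,6]

so the chain groups are C_0 ≅ Z^7, C_1 ≅ Z^21, C_2 ≅ Z^14.

∂_1: C_1 → C_0 is given by ∂[p,q] = [q] − [p].
As a 7×21 matrix over Z this has rank 6, with invariant factors (1,1,1,1,1,1).

∂_2: C_2 → C_1 acts by ∂[p,q,r] = [q,r] − [p,r] + [p,q]. For instance
  ∂[2,5,6] = [5,6] − [2,6] + [2,5],
  ∂[0,2,6] = [2,6] − [0,6] + [0,2].
This gives a 21×14 integer matrix of rank 13; reducing to Smith normal form yields diagonal entries (1,1,1,1,1,1,1,1,1,1,1,1,1).

Computing H_k = (kernel of ∂_k) / (image of ∂_{k+1}):

  H_0: rank C_0 − rank ∂_1 = 7 − 6 = 1, and the invariant factors of ∂_1 are all 1, so H_0 ≅ Z.
  H_1: rank ker ∂_1 − rank ∂_2 = (21 − 6) − 13 = 2, and the invariant factors of ∂_2 are all 1, so H_1 ≅ Z^2.
  H_2: rank ker ∂_2 − rank ∂_3 = (14 − 13) − 0 = 1, and there is no ∂_3, so H_2 ≅ Z.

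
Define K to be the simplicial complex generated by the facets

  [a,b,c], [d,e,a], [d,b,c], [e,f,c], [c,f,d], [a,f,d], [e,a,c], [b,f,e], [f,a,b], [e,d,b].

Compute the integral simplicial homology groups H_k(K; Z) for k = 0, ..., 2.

H_0 = Z,  H_1 = Z/2,  H_2 = 0.

Take the total order a < b < c < d < e < f on the vertex set. Then K (dimension 2) consists of the simplices:

  0-simplices (6): a, b, c, d, e, f
  1-simplices (15): ab, ac, ad, ae, af, bc, bd, be, bf, cd, ce, cf, de, df, ef
  2-simplices (10): abc, abf, ace, ade, adf, bcd, bde, bef, cdf, cef

Hence C_0 ≅ Z^6, C_1 ≅ Z^15, C_2 ≅ Z^10.

∂_1: C_1 → C_0 is given by ∂[p,q] = [q] − [p]. For instance
  ∂bd = d − b.
The resulting 6×15 matrix has rank 5, and its Smith normal form has invariant factors (1,1,1,1,1).

Boundary ∂_2: C_2 → C_1 acts by ∂[p,q,r] = [q,r] − [p,r] + [p,q]. For instance
  ∂abf = bf − af + ab,
  ∂bcd = cd − bd + bc.
The resulting 15×10 matrix has rank 10, and its Smith normal form has invariant factors (1,1,1,1,1,1,1,1,1,2).

Reading off H_k = ker ∂_k / im ∂_{k+1}:

  H_0: rank C_0 − rank ∂_1 = 6 − 5 = 1, and the invariant factors of ∂_1 are all 1, so H_0 = Z.
  H_1: rank ker ∂_1 − rank ∂_2 = (15 − 5) − 10 = 0, and ∂_2 has invariant factor 2 > 1, so H_1 = Z/2.
  H_2: rank ker ∂_2 − rank ∂_3 = (10 − 10) − 0 = 0, and there is no ∂_3, so H_2 = 0.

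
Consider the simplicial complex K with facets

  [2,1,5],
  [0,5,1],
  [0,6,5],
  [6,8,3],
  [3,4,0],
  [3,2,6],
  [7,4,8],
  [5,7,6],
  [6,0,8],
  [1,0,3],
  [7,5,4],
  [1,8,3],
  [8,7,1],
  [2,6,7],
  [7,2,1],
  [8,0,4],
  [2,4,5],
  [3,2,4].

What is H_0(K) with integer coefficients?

H_0 ≅ Z.

We work with the vertex ordering 0 < 1 < 2 < 3 < 4 < 5 < 6 < 7 < 8. The simplices of K, each written with vertices in increasing order, are:

  0-simplices (9): [0], [1], [2], [3], [4], [5], [6], [7], [8]
  1-simplices (27): (27 of them)
  2-simplices (18): [0,1,3], [0,1,5], [0,3,4], [0,4,8], [0,5,6], [0,6,8], [1,2,5], [1,2,7], [1,3,8], [1,7,8], [2,3,4], [2,3,6], [2,4,5], [2,6,7], [3,6,8], [4,5,7], [4,7,8], [5,6,7]

so the chain groups are C_0 ≅ Z^9, C_1 ≅ Z^27, C_2 ≅ Z^18.

Boundary ∂_1: C_1 → C_0 is given by ∂[p,q] = [q] − [p]. For instance
  ∂[4,8] = [8] − [4].
As a 9×27 matrix over Z this has rank 8, with invariant factors (1,1,1,1,1,1,1,1).

Boundary ∂_2: C_2 → C_1 sends each 2-simplex [p,q,r] to [q,r] − [p,r] + [p,q]. For instance
  ∂[0,4,8] = [4,8] − [0,8] + [0,4],
  ∂[2,3,4] = [3,4] − [2,4] + [2,3].
This gives a 27×18 integer matrix of rank 18; reducing to Smith normal form yields diagonal entries (1,1,1,1,1,1,1,1,1,1,1,1,1,1,1,1,1,2).

Computing H_k = (kernel of ∂_k) / (image of ∂_{k+1}):

  H_0: rank C_0 − rank ∂_1 = 9 − 8 = 1, and the invariant factors of ∂_1 are all 1, so H_0 = Z.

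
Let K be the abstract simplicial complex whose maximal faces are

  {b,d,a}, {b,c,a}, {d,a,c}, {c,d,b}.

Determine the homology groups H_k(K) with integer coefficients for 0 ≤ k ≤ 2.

H_0 = Z,  H_1 = 0,  H_2 = Z.

Fix the vertex order a < b < c < d and write every simplex with vertices in increasing order. Then dim K = 2 and the simplices of K are:

  0-simplices (4): a, b, c, d
  1-simplices (6): ab, ac, ad, bc, bd, cd
  2-simplices (4): abc, abd, acd, bcd

Hence C_0 ≅ Z^4, C_1 ≅ Z^6, C_2 ≅ Z^4.

∂_1: C_1 → C_0 is given by ∂[p,q] = [q] − [p].
This gives a 4×6 integer matrix of rank 3; reducing to Smith normal form yields diagonal entries (1,1,1).

The boundary map ∂_2: C_2 → C_1 maps a triangle to the signed sum of its edges. For instance
  ∂bcd = cd − bd + bc,
  ∂acd = cd − ad + ac.
As a 6×4 matrix over Z this has rank 3, with invariant factors (1,1,1).

Reading off H_k = ker ∂_k / im ∂_{k+1}:

  H_0: rank C_0 − rank ∂_1 = 4 − 3 = 1, and the invariant factors of ∂_1 are all 1, so H_0 = Z.
  H_1: rank ker ∂_1 − rank ∂_2 = (6 − 3) − 3 = 0, and the invariant factors of ∂_2 are all 1, so H_1 = 0.
  H_2: rank ker ∂_2 − rank ∂_3 = (4 − 3) − 0 = 1, and there is no ∂_3, so H_2 = Z.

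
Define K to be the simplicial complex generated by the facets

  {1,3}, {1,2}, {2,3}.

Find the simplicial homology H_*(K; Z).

Order the vertices as 1 < 2 < 3. Listing each simplex with vertices in this order, K has dimension 1 with simplices:

  0-simplices (3): [1], [2], [3]
  1-simplices (3): [1,2], [1,3], [2,3]

so the chain groups are C_0 ≅ Z^3, C_1 ≅ Z^3.

Boundary ∂_1: C_1 → C_0 sends each edge [p,q] (with p < q) to q − p.
This gives a 3×3 integer matrix of rank 2; reducing to Smith normal form yields diagonal entries (1,1).

Reading off H_k = ker ∂_k / im ∂_{k+1}:

  H_0: rank C_0 − rank ∂_1 = 3 − 2 = 1, and the invariant factors of ∂_1 are all 1, so H_0 ≅ Z.
  H_1: rank ker ∂_1 − rank ∂_2 = (3 − 2) − 0 = 1, and there is no ∂_2, so H_1 ≅ Z.

(K is a triangulation of the circle S^1.)

H_0 = Z,  H_1 = Z.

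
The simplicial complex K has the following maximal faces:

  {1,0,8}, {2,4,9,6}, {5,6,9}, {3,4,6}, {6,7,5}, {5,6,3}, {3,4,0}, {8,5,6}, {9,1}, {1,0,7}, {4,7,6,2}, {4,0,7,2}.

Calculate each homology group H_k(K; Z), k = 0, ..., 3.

We work with the vertex ordering 0 < 1 < 2 < 3 < 4 < 5 < 6 < 7 < 8 < 9. The simplices of K, each written with vertices in increasing order, are:

  0-simplices (10): [0], [1], [2], [3], [4], [5], [6], [7], [8], [9]
  1-simplices (26): (26 of them)
  2-simplices (18): [0,1,7], [0,1,8], [0,2,4], [0,2,7], [0,3,4], [0,4,7], [2,4,6], [2,4,7], [2,4,9], [2,6,7], [2,6,9], [3,4,6], [3,5,6], [4,6,7], [4,6,9], [5,6,7], [5,6,8], [5,6,9]
  3-simplices (3): [0,2,4,7], [2,4,6,7], [2,4,6,9]

Hence C_0 ≅ Z^10, C_1 ≅ Z^26, C_2 ≅ Z^18, C_3 ≅ Z^3.

The boundary map ∂_1: C_1 → C_0 is given by ∂[p,q] = [q] − [p]. For instance
  ∂[2,6] = [6] − [2].
This gives a 10×26 integer matrix of rank 9; reducing to Smith normal form yields diagonal entries (1,1,1,1,1,1,1,1,1).

Boundary ∂_2: C_2 → C_1 maps a triangle to the signed sum of its edges. For instance
  ∂[2,6,9] = [6,9] − [2,9] + [2,6],
  ∂[2,4,9] = [4,9] − [2,9] + [2,4].
As a 26×18 matrix over Z this has rank 15, with invariant factors (1,1,1,1,1,1,1,1,1,1,1,1,1,1,1).

The boundary map ∂_3: C_3 → C_2 sends each 3-simplex σ to the alternating sum Σ_i (−1)^i (σ with its i-th vertex removed). For instance
  ∂[0,2,4,7] = [2,4,7] − [0,4,7] + [0,2,7] − [0,2,4],
  ∂[2,4,6,7] = [4,6,7] − [2,6,7] + [2,4,7] − [2,4,6].
This gives a 18×3 integer matrix of rank 3; reducing to Smith normal form yields diagonal entries (1,1,1).

Now H_k = ker ∂_k / im ∂_{k+1}, so:

  H_0: rank C_0 − rank ∂_1 = 10 − 9 = 1, and the invariant factors of ∂_1 are all 1, so H_0 ≅ Z.
  H_1: rank ker ∂_1 − rank ∂_2 = (26 − 9) − 15 = 2, and the invariant factors of ∂_2 are all 1, so H_1 ≅ Z^2.
  H_2: rank ker ∂_2 − rank ∂_3 = (18 − 15) − 3 = 0, and the invariant factors of ∂_3 are all 1, so H_2 ≅ 0.
  H_3: rank ker ∂_3 − rank ∂_4 = (3 − 3) − 0 = 0, and there is no ∂_4, so H_3 ≅ 0.

As a check, the Euler characteristic is 10 − 26 + 18 − 3 = -1, which agrees with 1 − 2 + 0 − 0 = -1.

H_0 ≅ Z,  H_1 ≅ Z^2,  H_2 = 0,  H_3 = 0.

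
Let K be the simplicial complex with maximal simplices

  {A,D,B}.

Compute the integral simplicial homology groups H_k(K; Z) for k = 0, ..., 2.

H_0 ≅ Z,  H_1 = 0,  H_2 = 0.

Take the total order A < B < D on the vertex set. Then K (dimension 2) consists of the simplices:

  0-simplices (3): A, B, D
  1-simplices (3): AB, AD, BD
  2-simplices (1): ABD

Hence C_0 ≅ Z^3, C_1 ≅ Z^3, C_2 ≅ Z^1.

∂_1: C_1 → C_0 sends each edge [p,q] (with p < q) to q − p. For instance
  ∂AB = B − A.
This gives a 3×3 integer matrix of rank 2; reducing to Smith normal form yields diagonal entries (1,1).

The boundary map ∂_2: C_2 → C_1 maps a triangle to the signed sum of its edges. For instance
  ∂ABD = BD − AD + AB.
The 3×1 boundary matrix has rank 1 and Smith normal form diag(1).

Computing H_k = (kernel of ∂_k) / (image of ∂_{k+1}):

  H_0: rank C_0 − rank ∂_1 = 3 − 2 = 1, and the invariant factors of ∂_1 are all 1, so H_0 = Z.
  H_1: rank ker ∂_1 − rank ∂_2 = (3 − 2) − 1 = 0, and the invariant factors of ∂_2 are all 1, so H_1 = 0.
  H_2: rank ker ∂_2 − rank ∂_3 = (1 − 1) − 0 = 0, and there is no ∂_3, so H_2 = 0.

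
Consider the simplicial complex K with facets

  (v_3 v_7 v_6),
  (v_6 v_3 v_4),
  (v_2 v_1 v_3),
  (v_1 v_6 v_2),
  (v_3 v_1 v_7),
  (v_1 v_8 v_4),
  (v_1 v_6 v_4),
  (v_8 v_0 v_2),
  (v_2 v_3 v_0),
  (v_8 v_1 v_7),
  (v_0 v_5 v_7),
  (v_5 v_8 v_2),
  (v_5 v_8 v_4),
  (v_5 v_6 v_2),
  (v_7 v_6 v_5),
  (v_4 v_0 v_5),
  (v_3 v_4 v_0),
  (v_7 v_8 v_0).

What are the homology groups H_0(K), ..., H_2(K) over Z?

H_0 = Z,  H_1 = Z ⊕ Z/2Z,  H_2 = 0.

K has 9 vertices, 27 edges, 18 triangles.
rank ∂_0 = 0, rank ∂_1 = 8 ⇒ b_0 = 9 − 0 − 8 = 1; all invariant factors of ∂_1 are 1 so no torsion. So H_0 ≅ Z.
rank ∂_1 = 8, rank ∂_2 = 18 ⇒ b_1 = 27 − 8 − 18 = 1; ∂_2 has invariant factor(s) [2] giving torsion. So H_1 ≅ Z ⊕ Z/2Z.
rank ∂_2 = 18, rank ∂_3 = 0 ⇒ b_2 = 18 − 18 − 0 = 0. So H_2 ≅ 0.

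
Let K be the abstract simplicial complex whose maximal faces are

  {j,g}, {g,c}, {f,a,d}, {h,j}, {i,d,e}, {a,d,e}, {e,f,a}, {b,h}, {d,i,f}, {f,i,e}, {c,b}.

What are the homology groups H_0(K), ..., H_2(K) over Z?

H_0 = Z^2,  H_1 = Z,  H_2 = Z.

We work with the vertex ordering a < b < c < d < e < f < g < h < i < j. The simplices of K, each written with vertices in increasing order, are:

  0-simplices (10): a, b, c, d, e, f, g, h, i, j
  1-simplices (14): ad, ae, af, bc, bh, cg, de, df, di, ef, ei, fi, gj, hj
  2-simplices (6): ade, adf, aef, dei, dfi, efi

giving chain groups C_0 ≅ Z^10, C_1 ≅ Z^14, C_2 ≅ Z^6.

∂_1: C_1 → C_0 sends each edge [p,q] (with p < q) to q − p. For instance
  ∂gj = j − g.
The resulting 10×14 matrix has rank 8, and its Smith normal form has invariant factors (1,1,1,1,1,1,1,1).

Boundary ∂_2: C_2 → C_1 maps a triangle to the signed sum of its edges. For instance
  ∂aef = ef − af + ae,
  ∂ade = de − ae + ad.
The 14×6 boundary matrix has rank 5 and Smith normal form diag(1,1,1,1,1).

Computing H_k = (kernel of ∂_k) / (image of ∂_{k+1}):

  H_0: rank C_0 − rank ∂_1 = 10 − 8 = 2, and the invariant factors of ∂_1 are all 1, so H_0 = Z^2.
  H_1: rank ker ∂_1 − rank ∂_2 = (14 − 8) − 5 = 1, and the invariant factors of ∂_2 are all 1, so H_1 = Z.
  H_2: rank ker ∂_2 − rank ∂_3 = (6 − 5) − 0 = 1, and there is no ∂_3, so H_2 = Z.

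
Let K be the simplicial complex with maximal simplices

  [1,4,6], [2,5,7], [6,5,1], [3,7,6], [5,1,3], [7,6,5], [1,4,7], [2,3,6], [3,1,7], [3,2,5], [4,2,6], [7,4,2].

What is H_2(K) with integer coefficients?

Fix the vertex order 1 < 2 < 3 < 4 < 5 < 6 < 7 and write every simplex with vertices in increasing order. Then dim K = 2 and the simplices of K are:

  0-simplices (7): [1], [2], [3], [4], [5], [6], [7]
  1-simplices (18): [1,3], [1,4], [1,5], [1,6], [1,7], [2,3], [2,4], [2,5], [2,6], [2,7], [3,5], [3,6], [3,7], [4,6], [4,7], [5,6], [5,7], [6,7]
  2-simplices (12): [1,3,5], [1,3,7], [1,4,6], [1,4,7], [1,5,6], [2,3,5], [2,3,6], [2,4,6], [2,4,7], [2,5,7], [3,6,7], [5,6,7]

so the chain groups are C_0 ≅ Z^7, C_1 ≅ Z^18, C_2 ≅ Z^12.

Boundary ∂_1: C_1 → C_0 maps an edge to its endpoints' difference, ∂[p,q] = q − p. For instance
  ∂[1,5] = [5] − [1].
As a 7×18 matrix over Z this has rank 6, with invariant factors (1,1,1,1,1,1).

Boundary ∂_2: C_2 → C_1 sends each 2-simplex [p,q,r] to [q,r] − [p,r] + [p,q]. For instance
  ∂[2,3,6] = [3,6] − [2,6] + [2,3],
  ∂[1,4,7] = [4,7] − [1,7] + [1,4].
The 18×12 boundary matrix has rank 12 and Smith normal form diag(1,1,1,1,1,1,1,1,1,1,1,2).

Reading off H_k = ker ∂_k / im ∂_{k+1}:

  H_2: rank ker ∂_2 − rank ∂_3 = (12 − 12) − 0 = 0, and there is no ∂_3, so H_2 ≅ 0.

H_2 = 0.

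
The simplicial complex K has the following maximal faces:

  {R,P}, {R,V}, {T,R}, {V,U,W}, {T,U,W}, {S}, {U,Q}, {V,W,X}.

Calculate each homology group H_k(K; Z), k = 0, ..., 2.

K has 9 vertices, 11 edges, 3 triangles.
rank ∂_0 = 0, rank ∂_1 = 7 ⇒ b_0 = 9 − 0 − 7 = 2; all invariant factors of ∂_1 are 1 so no torsion. So H_0 ≅ Z^2.
rank ∂_1 = 7, rank ∂_2 = 3 ⇒ b_1 = 11 − 7 − 3 = 1; all invariant factors of ∂_2 are 1 so no torsion. So H_1 ≅ Z.
rank ∂_2 = 3, rank ∂_3 = 0 ⇒ b_2 = 3 − 3 − 0 = 0. So H_2 ≅ 0.

H_0 ≅ Z^2,  H_1 ≅ Z,  H_2 = 0.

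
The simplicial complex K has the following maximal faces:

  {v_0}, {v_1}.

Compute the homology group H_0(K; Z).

We work with the vertex ordering v_0 < v_1. The simplices of K, each written with vertices in increasing order, are:

  0-simplices (2): [v_0], [v_1]

Hence C_0 ≅ Z^2.

From H_k ≅ ker(∂_k) / im(∂_{k+1}) we obtain:

  H_0: rank C_0 − rank ∂_1 = 2 − 0 = 2, and there is no ∂_1, so H_0 ≅ Z^2.

H_0 = Z^2.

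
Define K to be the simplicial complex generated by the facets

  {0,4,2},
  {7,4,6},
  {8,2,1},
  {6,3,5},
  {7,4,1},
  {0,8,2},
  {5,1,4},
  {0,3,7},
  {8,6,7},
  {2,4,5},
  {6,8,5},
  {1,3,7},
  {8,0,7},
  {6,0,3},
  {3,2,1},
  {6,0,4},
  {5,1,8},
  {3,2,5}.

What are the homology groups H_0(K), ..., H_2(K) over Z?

We work with the vertex ordering 0 < 1 < 2 < 3 < 4 < 5 < 6 < 7 < 8. The simplices of K, each written with vertices in increasing order, are:

  0-simplices (9): [0], [1], [2], [3], [4], [5], [6], [7], [8]
  1-simplices (27): (27 of them)
  2-simplices (18): [0,2,4], [0,2,8], [0,3,6], [0,3,7], [0,4,6], [0,7,8], [1,2,3], [1,2,8], [1,3,7], [1,4,5], [1,4,7], [1,5,8], [2,3,5], [2,4,5], [3,5,6], [4,6,7], [5,6,8], [6,7,8]

Hence C_0 ≅ Z^9, C_1 ≅ Z^27, C_2 ≅ Z^18.

∂_1: C_1 → C_0 sends each edge [p,q] (with p < q) to q − p.
The resulting 9×27 matrix has rank 8, and its Smith normal form has invariant factors (1,1,1,1,1,1,1,1).

The boundary map ∂_2: C_2 → C_1 acts by ∂[p,q,r] = [q,r] − [p,r] + [p,q]. For instance
  ∂[2,3,5] = [3,5] − [2,5] + [2,3],
  ∂[0,2,4] = [2,4] − [0,4] + [0,2].
The 27×18 boundary matrix has rank 18 and Smith normal form diag(1,1,1,1,1,1,1,1,1,1,1,1,1,1,1,1,1,2).

Reading off H_k = ker ∂_k / im ∂_{k+1}:

  H_0: rank C_0 − rank ∂_1 = 9 − 8 = 1, and the invariant factors of ∂_1 are all 1, so H_0 = Z.
  H_1: rank ker ∂_1 − rank ∂_2 = (27 − 8) − 18 = 1, and ∂_2 has invariant factor 2 > 1, so H_1 = Z ⊕ Z/2.
  H_2: rank ker ∂_2 − rank ∂_3 = (18 − 18) − 0 = 0, and there is no ∂_3, so H_2 = 0.

(K is a triangulation of the Klein bottle.)

H_0 ≅ Z,  H_1 ≅ Z ⊕ Z/2,  H_2 = 0.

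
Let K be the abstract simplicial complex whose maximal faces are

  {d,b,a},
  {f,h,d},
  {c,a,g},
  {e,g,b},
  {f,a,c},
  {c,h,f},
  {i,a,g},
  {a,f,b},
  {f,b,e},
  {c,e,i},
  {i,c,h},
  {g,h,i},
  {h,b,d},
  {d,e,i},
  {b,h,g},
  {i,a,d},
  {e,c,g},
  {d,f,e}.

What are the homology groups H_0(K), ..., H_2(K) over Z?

H_0 ≅ Z,  H_1 ≅ Z × Z/2,  H_2 = 0.

K has 9 vertices, 27 edges, 18 triangles.
rank ∂_0 = 0, rank ∂_1 = 8 ⇒ b_0 = 9 − 0 − 8 = 1; all invariant factors of ∂_1 are 1 so no torsion. So H_0 = Z.
rank ∂_1 = 8, rank ∂_2 = 18 ⇒ b_1 = 27 − 8 − 18 = 1; ∂_2 has invariant factor(s) [2] giving torsion. So H_1 = Z × Z/2.
rank ∂_2 = 18, rank ∂_3 = 0 ⇒ b_2 = 18 − 18 − 0 = 0. So H_2 = 0.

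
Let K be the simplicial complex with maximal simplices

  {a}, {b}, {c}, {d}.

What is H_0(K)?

H_0 ≅ Z^4.

K has 4 vertices.
rank ∂_0 = 0, rank ∂_1 = 0 ⇒ b_0 = 4 − 0 − 0 = 4. So H_0 ≅ Z^4.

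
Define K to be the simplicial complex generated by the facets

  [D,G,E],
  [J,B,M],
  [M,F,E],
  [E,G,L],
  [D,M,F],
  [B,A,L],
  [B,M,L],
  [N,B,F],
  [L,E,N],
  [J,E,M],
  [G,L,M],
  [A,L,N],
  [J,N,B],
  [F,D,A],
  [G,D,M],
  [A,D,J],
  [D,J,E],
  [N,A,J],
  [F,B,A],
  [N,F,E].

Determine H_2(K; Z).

We work with the vertex ordering A < B < D < E < F < G < J < L < M < N. The simplices of K, each written with vertices in increasing order, are:

  0-simplices (10): A, B, D, E, F, G, J, L, M, N
  1-simplices (30): AB, AD, AF, AJ, AL, AN, BF, BJ, BL, BM, BN, DE, DF, DG, DJ, DM, EF, EG, EJ, EL, EM, EN, FM, FN, GL, GM, JM, JN, LM, LN
  2-simplices (20): ABF, ABL, ADF, ADJ, AJN, ALN, BFN, BJM, BJN, BLM, DEG, DEJ, DFM, DGM, EFM, EFN, EGL, EJM, ELN, GLM

giving chain groups C_0 ≅ Z^10, C_1 ≅ Z^30, C_2 ≅ Z^20.

The boundary map ∂_1: C_1 → C_0 is given by ∂[p,q] = [q] − [p].
As a 10×30 matrix over Z this has rank 9, with invariant factors (1,1,1,1,1,1,1,1,1).

∂_2: C_2 → C_1 maps a triangle to the signed sum of its edges. For instance
  ∂ADJ = DJ − AJ + AD,
  ∂ADF = DF − AF + AD.
As a 30×20 matrix over Z this has rank 20, with invariant factors (1,1,1,1,1,1,1,1,1,1,1,1,1,1,1,1,1,1,1,2).

Computing H_k = (kernel of ∂_k) / (image of ∂_{k+1}):

  H_2: rank ker ∂_2 − rank ∂_3 = (20 − 20) − 0 = 0, and there is no ∂_3, so H_2 = 0.

H_2 = 0.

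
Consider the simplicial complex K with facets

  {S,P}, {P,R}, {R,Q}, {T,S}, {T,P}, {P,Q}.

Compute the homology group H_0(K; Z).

Order the vertices as P < Q < R < S < T. Listing each simplex with vertices in this order, K has dimension 1 with simplices:

  0-simplices (5): P, Q, R, S, T
  1-simplices (6): PQ, PR, PS, PT, QR, ST

giving chain groups C_0 ≅ Z^5, C_1 ≅ Z^6.

Boundary ∂_1: C_1 → C_0 is given by ∂[p,q] = [q] − [p]. For instance
  ∂PR = R − P.
The 5×6 boundary matrix has rank 4 and Smith normal form diag(1,1,1,1).

From H_k ≅ ker(∂_k) / im(∂_{k+1}) we obtain:

  H_0: rank C_0 − rank ∂_1 = 5 − 4 = 1, and the invariant factors of ∂_1 are all 1, so H_0 = Z.

H_0 ≅ Z.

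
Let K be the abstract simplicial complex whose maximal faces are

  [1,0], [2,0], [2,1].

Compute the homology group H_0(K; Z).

Take the total order 0 < 1 < 2 on the vertex set. Then K (dimension 1) consists of the simplices:

  0-simplices (3): [0], [1], [2]
  1-simplices (3): [0,1], [0,2], [1,2]

so the chain groups are C_0 ≅ Z^3, C_1 ≅ Z^3.

The boundary map ∂_1: C_1 → C_0 maps an edge to its endpoints' difference, ∂[p,q] = q − p. For instance
  ∂[1,2] = [2] − [1].
As a 3×3 matrix over Z this has rank 2, with invariant factors (1,1).

From H_k ≅ ker(∂_k) / im(∂_{k+1}) we obtain:

  H_0: rank C_0 − rank ∂_1 = 3 − 2 = 1, and the invariant factors of ∂_1 are all 1, so H_0 = Z.

(K is a triangulation of the circle S^1.)

H_0 = Z.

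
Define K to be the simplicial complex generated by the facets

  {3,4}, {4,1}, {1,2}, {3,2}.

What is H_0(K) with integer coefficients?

Order the vertices as 1 < 2 < 3 < 4. Listing each simplex with vertices in this order, K has dimension 1 with simplices:

  0-simplices (4): [1], [2], [3], [4]
  1-simplices (4): [1,2], [1,4], [2,3], [3,4]

giving chain groups C_0 ≅ Z^4, C_1 ≅ Z^4.

Boundary ∂_1: C_1 → C_0 is given by ∂[p,q] = [q] − [p].
As a 4×4 matrix over Z this has rank 3, with invariant factors (1,1,1).

Computing H_k = (kernel of ∂_k) / (image of ∂_{k+1}):

  H_0: rank C_0 − rank ∂_1 = 4 − 3 = 1, and the invariant factors of ∂_1 are all 1, so H_0 = Z.

H_0 = Z.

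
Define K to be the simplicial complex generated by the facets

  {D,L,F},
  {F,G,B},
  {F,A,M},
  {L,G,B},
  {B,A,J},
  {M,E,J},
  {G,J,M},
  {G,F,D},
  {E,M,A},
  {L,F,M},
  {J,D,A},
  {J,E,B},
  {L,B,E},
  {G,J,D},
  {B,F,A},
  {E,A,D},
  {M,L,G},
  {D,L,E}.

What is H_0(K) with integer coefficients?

H_0 = Z.

Take the total order A < B < D < E < F < G < J < L < M on the vertex set. Then K (dimension 2) consists of the simplices:

  0-simplices (9): A, B, D, E, F, G, J, L, M
  1-simplices (27): AB, AD, AE, AF, AJ, AM, BE, BF, BG, BJ, BL, DE, DF, DG, DJ, DL, EJ, EL, EM, FG, FL, FM, GJ, GL, GM, JM, LM
  2-simplices (18): ABF, ABJ, ADE, ADJ, AEM, AFM, BEJ, BEL, BFG, BGL, DEL, DFG, DFL, DGJ, EJM, FLM, GJM, GLM

giving chain groups C_0 ≅ Z^9, C_1 ≅ Z^27, C_2 ≅ Z^18.

Boundary ∂_1: C_1 → C_0 maps an edge to its endpoints' difference, ∂[p,q] = q − p.
As a 9×27 matrix over Z this has rank 8, with invariant factors (1,1,1,1,1,1,1,1).

∂_2: C_2 → C_1 sends each 2-simplex [p,q,r] to [q,r] − [p,r] + [p,q]. For instance
  ∂GJM = JM − GM + GJ,
  ∂DFL = FL − DL + DF.
This gives a 27×18 integer matrix of rank 18; reducing to Smith normal form yields diagonal entries (1,1,1,1,1,1,1,1,1,1,1,1,1,1,1,1,1,2).

Reading off H_k = ker ∂_k / im ∂_{k+1}:

  H_0: rank C_0 − rank ∂_1 = 9 − 8 = 1, and the invariant factors of ∂_1 are all 1, so H_0 = Z.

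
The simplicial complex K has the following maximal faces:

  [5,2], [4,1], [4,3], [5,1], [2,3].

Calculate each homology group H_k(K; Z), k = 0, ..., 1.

Order the vertices as 1 < 2 < 3 < 4 < 5. Listing each simplex with vertices in this order, K has dimension 1 with simplices:

  0-simplices (5): [1], [2], [3], [4], [5]
  1-simplices (5): [1,4], [1,5], [2,3], [2,5], [3,4]

Hence C_0 ≅ Z^5, C_1 ≅ Z^5.

Boundary ∂_1: C_1 → C_0 sends each edge [p,q] (with p < q) to q − p. For instance
  ∂[1,4] = [4] − [1].
This gives a 5×5 integer matrix of rank 4; reducing to Smith normal form yields diagonal entries (1,1,1,1).

Reading off H_k = ker ∂_k / im ∂_{k+1}:

  H_0: rank C_0 − rank ∂_1 = 5 − 4 = 1, and the invariant factors of ∂_1 are all 1, so H_0 = Z.
  H_1: rank ker ∂_1 − rank ∂_2 = (5 − 4) − 0 = 1, and there is no ∂_2, so H_1 = Z.

(K is a triangulation of the circle S^1.)

H_0 ≅ Z,  H_1 ≅ Z.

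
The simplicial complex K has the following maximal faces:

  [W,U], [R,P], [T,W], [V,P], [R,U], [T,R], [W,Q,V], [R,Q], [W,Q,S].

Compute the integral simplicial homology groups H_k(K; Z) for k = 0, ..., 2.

H_0 = Z,  H_1 = Z^3,  H_2 = 0.

Fix the vertex order P < Q < R < S < T < U < V < W and write every simplex with vertices in increasing order. Then dim K = 2 and the simplices of K are:

  0-simplices (8): P, Q, R, S, T, U, V, W
  1-simplices (12): PR, PV, QR, QS, QV, QW, RT, RU, SW, TW, UW, VW
  2-simplices (2): QSW, QVW

Hence C_0 ≅ Z^8, C_1 ≅ Z^12, C_2 ≅ Z^2.

Boundary ∂_1: C_1 → C_0 sends each edge [p,q] (with p < q) to q − p. For instance
  ∂TW = W − T.
This gives a 8×12 integer matrix of rank 7; reducing to Smith normal form yields diagonal entries (1,1,1,1,1,1,1).

∂_2: C_2 → C_1 acts by ∂[p,q,r] = [q,r] − [p,r] + [p,q]. For instance
  ∂QSW = SW − QW + QS,
  ∂QVW = VW − QW + QV.
As a 12×2 matrix over Z this has rank 2, with invariant factors (1,1).

Reading off H_k = ker ∂_k / im ∂_{k+1}:

  H_0: rank C_0 − rank ∂_1 = 8 − 7 = 1, and the invariant factors of ∂_1 are all 1, so H_0 ≅ Z.
  H_1: rank ker ∂_1 − rank ∂_2 = (12 − 7) − 2 = 3, and the invariant factors of ∂_2 are all 1, so H_1 ≅ Z^3.
  H_2: rank ker ∂_2 − rank ∂_3 = (2 − 2) − 0 = 0, and there is no ∂_3, so H_2 ≅ 0.

As a check, the Euler characteristic is 8 − 12 + 2 = -2, which agrees with 1 − 3 + 0 = -2.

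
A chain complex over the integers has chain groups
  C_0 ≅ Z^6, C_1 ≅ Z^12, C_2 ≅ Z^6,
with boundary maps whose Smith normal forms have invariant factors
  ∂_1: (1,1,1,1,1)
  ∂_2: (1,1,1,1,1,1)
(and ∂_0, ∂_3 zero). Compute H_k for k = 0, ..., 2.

H_0 = Z,  H_1 = Z,  H_2 = 0.

H_0: b_0 = 6 − 0 − 5 = 1; torsion from ∂_1 factors > 1: none. So H_0 = Z.
H_1: b_1 = 12 − 5 − 6 = 1; torsion from ∂_2 factors > 1: none. So H_1 = Z.
H_2: b_2 = 6 − 6 − 0 = 0; torsion from ∂_3 factors > 1: none. So H_2 = 0.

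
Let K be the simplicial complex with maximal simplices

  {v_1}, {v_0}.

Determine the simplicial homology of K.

Take the total order v_0 < v_1 on the vertex set. Then K (dimension 0) consists of the simplices:

  0-simplices (2): [v_0], [v_1]

Hence C_0 ≅ Z^2.

From H_k ≅ ker(∂_k) / im(∂_{k+1}) we obtain:

  H_0: rank C_0 − rank ∂_1 = 2 − 0 = 2, and there is no ∂_1, so H_0 = Z^2.

H_0 = Z^2.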